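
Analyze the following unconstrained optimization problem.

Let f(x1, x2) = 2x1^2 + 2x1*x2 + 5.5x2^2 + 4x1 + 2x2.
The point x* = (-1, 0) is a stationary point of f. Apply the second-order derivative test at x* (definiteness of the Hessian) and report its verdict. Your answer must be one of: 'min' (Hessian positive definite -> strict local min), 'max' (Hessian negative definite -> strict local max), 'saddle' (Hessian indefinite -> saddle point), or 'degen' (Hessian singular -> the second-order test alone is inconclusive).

Compute the Hessian H = grad^2 f:
  H = [[4, 2], [2, 11]]
Verify stationarity: grad f(x*) = H x* + g = (0, 0).
Eigenvalues of H: 3.4689, 11.5311.
Both eigenvalues > 0, so H is positive definite -> x* is a strict local min.

min


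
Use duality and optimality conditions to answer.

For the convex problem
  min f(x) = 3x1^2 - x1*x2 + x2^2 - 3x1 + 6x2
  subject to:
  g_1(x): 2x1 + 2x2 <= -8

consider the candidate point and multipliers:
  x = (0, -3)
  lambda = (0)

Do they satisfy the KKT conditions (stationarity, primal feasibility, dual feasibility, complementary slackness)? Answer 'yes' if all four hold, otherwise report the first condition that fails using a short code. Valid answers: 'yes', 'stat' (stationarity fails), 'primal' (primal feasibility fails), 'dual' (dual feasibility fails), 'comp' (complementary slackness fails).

Gradient of f: grad f(x) = Q x + c = (0, 0)
Constraint values g_i(x) = a_i^T x - b_i:
  g_1((0, -3)) = 2
Stationarity residual: grad f(x) + sum_i lambda_i a_i = (0, 0)
  -> stationarity OK
Primal feasibility (all g_i <= 0): FAILS
Dual feasibility (all lambda_i >= 0): OK
Complementary slackness (lambda_i * g_i(x) = 0 for all i): OK

Verdict: the first failing condition is primal_feasibility -> primal.

primal


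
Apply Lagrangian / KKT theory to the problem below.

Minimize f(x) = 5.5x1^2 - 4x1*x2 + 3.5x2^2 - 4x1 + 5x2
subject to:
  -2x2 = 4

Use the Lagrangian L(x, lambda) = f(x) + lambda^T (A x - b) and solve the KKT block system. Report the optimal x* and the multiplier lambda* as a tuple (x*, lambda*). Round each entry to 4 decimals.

Form the Lagrangian:
  L(x, lambda) = (1/2) x^T Q x + c^T x + lambda^T (A x - b)
Stationarity (grad_x L = 0): Q x + c + A^T lambda = 0.
Primal feasibility: A x = b.

This gives the KKT block system:
  [ Q   A^T ] [ x     ]   [-c ]
  [ A    0  ] [ lambda ] = [ b ]

Solving the linear system:
  x*      = (-0.3636, -2)
  lambda* = (-3.7727)
  f(x*)   = 3.2727

x* = (-0.3636, -2), lambda* = (-3.7727)


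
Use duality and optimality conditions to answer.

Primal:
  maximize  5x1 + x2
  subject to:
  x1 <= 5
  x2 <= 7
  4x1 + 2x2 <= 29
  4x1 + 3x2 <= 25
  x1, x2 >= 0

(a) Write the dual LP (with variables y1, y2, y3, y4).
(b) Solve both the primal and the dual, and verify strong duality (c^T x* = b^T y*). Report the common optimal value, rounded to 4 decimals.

The standard primal-dual pair for 'max c^T x s.t. A x <= b, x >= 0' is:
  Dual:  min b^T y  s.t.  A^T y >= c,  y >= 0.

So the dual LP is:
  minimize  5y1 + 7y2 + 29y3 + 25y4
  subject to:
    y1 + 4y3 + 4y4 >= 5
    y2 + 2y3 + 3y4 >= 1
    y1, y2, y3, y4 >= 0

Solving the primal: x* = (5, 1.6667).
  primal value c^T x* = 26.6667.
Solving the dual: y* = (3.6667, 0, 0, 0.3333).
  dual value b^T y* = 26.6667.
Strong duality: c^T x* = b^T y*. Confirmed.

26.6667


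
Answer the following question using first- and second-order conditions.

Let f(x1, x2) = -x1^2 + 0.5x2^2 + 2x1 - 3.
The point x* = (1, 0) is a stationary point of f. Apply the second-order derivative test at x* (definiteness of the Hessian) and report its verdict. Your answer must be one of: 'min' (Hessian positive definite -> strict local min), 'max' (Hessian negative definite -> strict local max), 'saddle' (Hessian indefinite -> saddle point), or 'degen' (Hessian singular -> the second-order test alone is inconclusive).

Compute the Hessian H = grad^2 f:
  H = [[-2, 0], [0, 1]]
Verify stationarity: grad f(x*) = H x* + g = (0, 0).
Eigenvalues of H: -2, 1.
Eigenvalues have mixed signs, so H is indefinite -> x* is a saddle point.

saddle


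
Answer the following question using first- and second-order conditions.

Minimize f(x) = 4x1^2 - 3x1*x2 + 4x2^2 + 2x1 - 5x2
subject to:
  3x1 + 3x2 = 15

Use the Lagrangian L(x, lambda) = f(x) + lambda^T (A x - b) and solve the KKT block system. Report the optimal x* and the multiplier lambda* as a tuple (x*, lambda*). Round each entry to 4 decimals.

Form the Lagrangian:
  L(x, lambda) = (1/2) x^T Q x + c^T x + lambda^T (A x - b)
Stationarity (grad_x L = 0): Q x + c + A^T lambda = 0.
Primal feasibility: A x = b.

This gives the KKT block system:
  [ Q   A^T ] [ x     ]   [-c ]
  [ A    0  ] [ lambda ] = [ b ]

Solving the linear system:
  x*      = (2.1818, 2.8182)
  lambda* = (-3.6667)
  f(x*)   = 22.6364

x* = (2.1818, 2.8182), lambda* = (-3.6667)


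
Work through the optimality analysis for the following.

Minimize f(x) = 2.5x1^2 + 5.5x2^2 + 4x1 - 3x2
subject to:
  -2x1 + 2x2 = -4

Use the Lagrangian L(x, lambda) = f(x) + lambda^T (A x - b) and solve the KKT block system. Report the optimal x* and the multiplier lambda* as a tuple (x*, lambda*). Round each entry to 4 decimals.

Form the Lagrangian:
  L(x, lambda) = (1/2) x^T Q x + c^T x + lambda^T (A x - b)
Stationarity (grad_x L = 0): Q x + c + A^T lambda = 0.
Primal feasibility: A x = b.

This gives the KKT block system:
  [ Q   A^T ] [ x     ]   [-c ]
  [ A    0  ] [ lambda ] = [ b ]

Solving the linear system:
  x*      = (1.3125, -0.6875)
  lambda* = (5.2812)
  f(x*)   = 14.2188

x* = (1.3125, -0.6875), lambda* = (5.2812)


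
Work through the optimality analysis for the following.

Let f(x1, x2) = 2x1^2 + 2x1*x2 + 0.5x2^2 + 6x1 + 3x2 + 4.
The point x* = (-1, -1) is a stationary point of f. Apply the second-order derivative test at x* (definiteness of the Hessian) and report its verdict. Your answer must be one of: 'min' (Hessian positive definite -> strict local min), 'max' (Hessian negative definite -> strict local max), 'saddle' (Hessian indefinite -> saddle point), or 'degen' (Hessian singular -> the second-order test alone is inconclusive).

Compute the Hessian H = grad^2 f:
  H = [[4, 2], [2, 1]]
Verify stationarity: grad f(x*) = H x* + g = (0, 0).
Eigenvalues of H: 0, 5.
H has a zero eigenvalue (singular; positive semidefinite but not definite), so H is neither positive definite, negative definite, nor indefinite. The second-order test alone is inconclusive -> degen.
(Indeed, f is constant along the null direction of H through x*, so x* is not a strict local extremum.)

degen


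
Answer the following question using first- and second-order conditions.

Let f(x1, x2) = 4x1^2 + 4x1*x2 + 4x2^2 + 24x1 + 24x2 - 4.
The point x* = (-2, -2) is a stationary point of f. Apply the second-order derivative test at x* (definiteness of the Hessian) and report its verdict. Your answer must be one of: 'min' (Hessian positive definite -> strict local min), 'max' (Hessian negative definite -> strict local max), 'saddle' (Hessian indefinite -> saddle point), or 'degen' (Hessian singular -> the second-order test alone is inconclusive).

Compute the Hessian H = grad^2 f:
  H = [[8, 4], [4, 8]]
Verify stationarity: grad f(x*) = H x* + g = (0, 0).
Eigenvalues of H: 4, 12.
Both eigenvalues > 0, so H is positive definite -> x* is a strict local min.

min


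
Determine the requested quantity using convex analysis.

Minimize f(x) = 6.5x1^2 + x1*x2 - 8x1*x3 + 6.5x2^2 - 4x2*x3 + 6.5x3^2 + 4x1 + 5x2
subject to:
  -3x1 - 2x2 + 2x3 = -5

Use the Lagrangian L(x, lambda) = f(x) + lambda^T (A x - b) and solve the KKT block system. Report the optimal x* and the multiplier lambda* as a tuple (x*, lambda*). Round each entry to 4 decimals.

Form the Lagrangian:
  L(x, lambda) = (1/2) x^T Q x + c^T x + lambda^T (A x - b)
Stationarity (grad_x L = 0): Q x + c + A^T lambda = 0.
Primal feasibility: A x = b.

This gives the KKT block system:
  [ Q   A^T ] [ x     ]   [-c ]
  [ A    0  ] [ lambda ] = [ b ]

Solving the linear system:
  x*      = (1.159, 0.5537, -0.2079)
  lambda* = (7.0943)
  f(x*)   = 21.438

x* = (1.159, 0.5537, -0.2079), lambda* = (7.0943)


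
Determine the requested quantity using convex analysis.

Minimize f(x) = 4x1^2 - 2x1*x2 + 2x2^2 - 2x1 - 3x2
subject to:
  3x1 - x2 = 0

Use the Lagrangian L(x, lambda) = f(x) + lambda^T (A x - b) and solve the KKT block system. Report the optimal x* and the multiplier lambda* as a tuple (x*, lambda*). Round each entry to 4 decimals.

Form the Lagrangian:
  L(x, lambda) = (1/2) x^T Q x + c^T x + lambda^T (A x - b)
Stationarity (grad_x L = 0): Q x + c + A^T lambda = 0.
Primal feasibility: A x = b.

This gives the KKT block system:
  [ Q   A^T ] [ x     ]   [-c ]
  [ A    0  ] [ lambda ] = [ b ]

Solving the linear system:
  x*      = (0.3438, 1.0312)
  lambda* = (0.4375)
  f(x*)   = -1.8906

x* = (0.3438, 1.0312), lambda* = (0.4375)


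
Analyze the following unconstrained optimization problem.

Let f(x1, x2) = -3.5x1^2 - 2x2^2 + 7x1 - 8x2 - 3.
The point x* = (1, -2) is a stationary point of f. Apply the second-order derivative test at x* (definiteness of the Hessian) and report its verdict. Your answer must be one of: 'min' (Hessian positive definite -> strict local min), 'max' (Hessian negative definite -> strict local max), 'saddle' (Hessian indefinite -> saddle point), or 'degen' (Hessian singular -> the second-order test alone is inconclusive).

Compute the Hessian H = grad^2 f:
  H = [[-7, 0], [0, -4]]
Verify stationarity: grad f(x*) = H x* + g = (0, 0).
Eigenvalues of H: -7, -4.
Both eigenvalues < 0, so H is negative definite -> x* is a strict local max.

max


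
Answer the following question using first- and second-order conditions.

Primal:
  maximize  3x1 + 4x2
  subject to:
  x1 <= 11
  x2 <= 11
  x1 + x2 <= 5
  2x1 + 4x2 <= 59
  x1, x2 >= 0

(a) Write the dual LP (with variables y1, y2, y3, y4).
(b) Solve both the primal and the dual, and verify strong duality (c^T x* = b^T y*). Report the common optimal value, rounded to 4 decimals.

The standard primal-dual pair for 'max c^T x s.t. A x <= b, x >= 0' is:
  Dual:  min b^T y  s.t.  A^T y >= c,  y >= 0.

So the dual LP is:
  minimize  11y1 + 11y2 + 5y3 + 59y4
  subject to:
    y1 + y3 + 2y4 >= 3
    y2 + y3 + 4y4 >= 4
    y1, y2, y3, y4 >= 0

Solving the primal: x* = (0, 5).
  primal value c^T x* = 20.
Solving the dual: y* = (0, 0, 4, 0).
  dual value b^T y* = 20.
Strong duality: c^T x* = b^T y*. Confirmed.

20


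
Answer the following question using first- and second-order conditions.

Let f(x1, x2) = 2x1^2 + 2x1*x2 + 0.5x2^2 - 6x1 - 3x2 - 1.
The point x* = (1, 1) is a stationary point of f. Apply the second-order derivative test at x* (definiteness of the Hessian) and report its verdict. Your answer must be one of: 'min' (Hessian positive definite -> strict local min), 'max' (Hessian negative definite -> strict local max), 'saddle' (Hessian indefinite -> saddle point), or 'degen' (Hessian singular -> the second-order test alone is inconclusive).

Compute the Hessian H = grad^2 f:
  H = [[4, 2], [2, 1]]
Verify stationarity: grad f(x*) = H x* + g = (0, 0).
Eigenvalues of H: 0, 5.
H has a zero eigenvalue (singular; positive semidefinite but not definite), so H is neither positive definite, negative definite, nor indefinite. The second-order test alone is inconclusive -> degen.
(Indeed, f is constant along the null direction of H through x*, so x* is not a strict local extremum.)

degen


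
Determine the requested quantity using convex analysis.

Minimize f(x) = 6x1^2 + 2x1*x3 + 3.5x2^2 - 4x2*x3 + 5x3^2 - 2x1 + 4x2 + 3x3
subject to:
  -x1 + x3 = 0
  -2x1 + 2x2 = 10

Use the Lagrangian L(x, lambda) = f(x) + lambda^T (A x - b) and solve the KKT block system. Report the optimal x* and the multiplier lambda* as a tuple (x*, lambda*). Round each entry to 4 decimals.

Form the Lagrangian:
  L(x, lambda) = (1/2) x^T Q x + c^T x + lambda^T (A x - b)
Stationarity (grad_x L = 0): Q x + c + A^T lambda = 0.
Primal feasibility: A x = b.

This gives the KKT block system:
  [ Q   A^T ] [ x     ]   [-c ]
  [ A    0  ] [ lambda ] = [ b ]

Solving the linear system:
  x*      = (-0.8, 4.2, -0.8)
  lambda* = (23.4, -18.3)
  f(x*)   = 99.5

x* = (-0.8, 4.2, -0.8), lambda* = (23.4, -18.3)


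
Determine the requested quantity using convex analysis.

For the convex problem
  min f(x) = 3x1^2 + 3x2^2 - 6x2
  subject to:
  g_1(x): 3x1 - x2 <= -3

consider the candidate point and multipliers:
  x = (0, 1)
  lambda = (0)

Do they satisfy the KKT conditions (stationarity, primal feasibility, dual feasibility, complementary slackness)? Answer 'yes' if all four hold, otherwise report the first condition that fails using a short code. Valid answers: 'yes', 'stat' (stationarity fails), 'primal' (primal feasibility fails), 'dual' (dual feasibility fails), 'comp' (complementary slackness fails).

Gradient of f: grad f(x) = Q x + c = (0, 0)
Constraint values g_i(x) = a_i^T x - b_i:
  g_1((0, 1)) = 2
Stationarity residual: grad f(x) + sum_i lambda_i a_i = (0, 0)
  -> stationarity OK
Primal feasibility (all g_i <= 0): FAILS
Dual feasibility (all lambda_i >= 0): OK
Complementary slackness (lambda_i * g_i(x) = 0 for all i): OK

Verdict: the first failing condition is primal_feasibility -> primal.

primal


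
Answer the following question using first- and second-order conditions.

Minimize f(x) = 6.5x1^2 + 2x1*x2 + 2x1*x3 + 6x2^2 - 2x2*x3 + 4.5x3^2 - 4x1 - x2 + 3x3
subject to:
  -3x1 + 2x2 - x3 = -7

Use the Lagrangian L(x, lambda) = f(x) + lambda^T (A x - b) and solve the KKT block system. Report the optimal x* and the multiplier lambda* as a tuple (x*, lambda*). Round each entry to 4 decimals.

Form the Lagrangian:
  L(x, lambda) = (1/2) x^T Q x + c^T x + lambda^T (A x - b)
Stationarity (grad_x L = 0): Q x + c + A^T lambda = 0.
Primal feasibility: A x = b.

This gives the KKT block system:
  [ Q   A^T ] [ x     ]   [-c ]
  [ A    0  ] [ lambda ] = [ b ]

Solving the linear system:
  x*      = (1.719, -1.1201, -0.3971)
  lambda* = (5.1042)
  f(x*)   = 14.3912

x* = (1.719, -1.1201, -0.3971), lambda* = (5.1042)


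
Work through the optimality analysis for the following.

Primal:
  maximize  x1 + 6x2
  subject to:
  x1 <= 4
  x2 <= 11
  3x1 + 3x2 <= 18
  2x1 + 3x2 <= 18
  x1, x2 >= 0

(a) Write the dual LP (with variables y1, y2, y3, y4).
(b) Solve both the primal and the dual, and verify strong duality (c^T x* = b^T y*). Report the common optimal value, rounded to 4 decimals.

The standard primal-dual pair for 'max c^T x s.t. A x <= b, x >= 0' is:
  Dual:  min b^T y  s.t.  A^T y >= c,  y >= 0.

So the dual LP is:
  minimize  4y1 + 11y2 + 18y3 + 18y4
  subject to:
    y1 + 3y3 + 2y4 >= 1
    y2 + 3y3 + 3y4 >= 6
    y1, y2, y3, y4 >= 0

Solving the primal: x* = (0, 6).
  primal value c^T x* = 36.
Solving the dual: y* = (0, 0, 0, 2).
  dual value b^T y* = 36.
Strong duality: c^T x* = b^T y*. Confirmed.

36


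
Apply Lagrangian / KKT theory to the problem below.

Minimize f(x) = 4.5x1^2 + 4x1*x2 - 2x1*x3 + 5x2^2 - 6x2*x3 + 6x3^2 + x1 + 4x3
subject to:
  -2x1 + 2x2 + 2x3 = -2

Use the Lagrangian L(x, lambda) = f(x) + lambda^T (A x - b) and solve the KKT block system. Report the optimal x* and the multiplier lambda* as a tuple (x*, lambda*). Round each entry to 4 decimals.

Form the Lagrangian:
  L(x, lambda) = (1/2) x^T Q x + c^T x + lambda^T (A x - b)
Stationarity (grad_x L = 0): Q x + c + A^T lambda = 0.
Primal feasibility: A x = b.

This gives the KKT block system:
  [ Q   A^T ] [ x     ]   [-c ]
  [ A    0  ] [ lambda ] = [ b ]

Solving the linear system:
  x*      = (0.0046, -0.4101, -0.5853)
  lambda* = (0.2857)
  f(x*)   = -0.8825

x* = (0.0046, -0.4101, -0.5853), lambda* = (0.2857)


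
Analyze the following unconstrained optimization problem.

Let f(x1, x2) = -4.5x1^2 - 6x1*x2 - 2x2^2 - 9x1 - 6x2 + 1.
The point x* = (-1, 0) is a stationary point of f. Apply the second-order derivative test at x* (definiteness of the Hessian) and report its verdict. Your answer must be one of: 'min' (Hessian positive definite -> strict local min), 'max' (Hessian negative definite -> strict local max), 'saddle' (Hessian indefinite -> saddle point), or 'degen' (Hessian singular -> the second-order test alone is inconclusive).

Compute the Hessian H = grad^2 f:
  H = [[-9, -6], [-6, -4]]
Verify stationarity: grad f(x*) = H x* + g = (0, 0).
Eigenvalues of H: -13, 0.
H has a zero eigenvalue (singular; negative semidefinite but not definite), so H is neither positive definite, negative definite, nor indefinite. The second-order test alone is inconclusive -> degen.
(Indeed, f is constant along the null direction of H through x*, so x* is not a strict local extremum.)

degen


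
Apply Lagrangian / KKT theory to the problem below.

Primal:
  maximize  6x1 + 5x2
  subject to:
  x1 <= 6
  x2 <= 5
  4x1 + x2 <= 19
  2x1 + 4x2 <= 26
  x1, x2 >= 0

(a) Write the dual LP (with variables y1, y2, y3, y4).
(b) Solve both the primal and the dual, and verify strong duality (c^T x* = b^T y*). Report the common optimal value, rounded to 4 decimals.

The standard primal-dual pair for 'max c^T x s.t. A x <= b, x >= 0' is:
  Dual:  min b^T y  s.t.  A^T y >= c,  y >= 0.

So the dual LP is:
  minimize  6y1 + 5y2 + 19y3 + 26y4
  subject to:
    y1 + 4y3 + 2y4 >= 6
    y2 + y3 + 4y4 >= 5
    y1, y2, y3, y4 >= 0

Solving the primal: x* = (3.5714, 4.7143).
  primal value c^T x* = 45.
Solving the dual: y* = (0, 0, 1, 1).
  dual value b^T y* = 45.
Strong duality: c^T x* = b^T y*. Confirmed.

45


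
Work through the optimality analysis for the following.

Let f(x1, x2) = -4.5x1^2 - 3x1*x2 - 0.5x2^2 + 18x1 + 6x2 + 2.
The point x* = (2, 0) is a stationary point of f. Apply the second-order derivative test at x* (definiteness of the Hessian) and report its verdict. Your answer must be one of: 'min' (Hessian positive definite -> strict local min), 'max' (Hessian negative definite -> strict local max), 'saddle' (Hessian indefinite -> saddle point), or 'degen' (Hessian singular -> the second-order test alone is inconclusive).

Compute the Hessian H = grad^2 f:
  H = [[-9, -3], [-3, -1]]
Verify stationarity: grad f(x*) = H x* + g = (0, 0).
Eigenvalues of H: -10, 0.
H has a zero eigenvalue (singular; negative semidefinite but not definite), so H is neither positive definite, negative definite, nor indefinite. The second-order test alone is inconclusive -> degen.
(Indeed, f is constant along the null direction of H through x*, so x* is not a strict local extremum.)

degen


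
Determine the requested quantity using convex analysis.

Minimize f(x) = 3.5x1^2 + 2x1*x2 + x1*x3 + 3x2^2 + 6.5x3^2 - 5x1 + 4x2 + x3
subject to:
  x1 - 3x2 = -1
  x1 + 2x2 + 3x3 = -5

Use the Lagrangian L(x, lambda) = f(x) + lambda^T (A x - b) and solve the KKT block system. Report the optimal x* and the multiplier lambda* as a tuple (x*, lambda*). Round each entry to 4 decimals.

Form the Lagrangian:
  L(x, lambda) = (1/2) x^T Q x + c^T x + lambda^T (A x - b)
Stationarity (grad_x L = 0): Q x + c + A^T lambda = 0.
Primal feasibility: A x = b.

This gives the KKT block system:
  [ Q   A^T ] [ x     ]   [-c ]
  [ A    0  ] [ lambda ] = [ b ]

Solving the linear system:
  x*      = (-0.7448, 0.0851, -1.4751)
  lambda* = (5.2116, 6.3071)
  f(x*)   = 19.668

x* = (-0.7448, 0.0851, -1.4751), lambda* = (5.2116, 6.3071)


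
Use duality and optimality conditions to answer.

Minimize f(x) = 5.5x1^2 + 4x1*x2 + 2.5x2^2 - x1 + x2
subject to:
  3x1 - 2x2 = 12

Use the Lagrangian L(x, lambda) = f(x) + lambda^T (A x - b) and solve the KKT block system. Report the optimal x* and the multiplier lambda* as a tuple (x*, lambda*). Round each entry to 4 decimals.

Form the Lagrangian:
  L(x, lambda) = (1/2) x^T Q x + c^T x + lambda^T (A x - b)
Stationarity (grad_x L = 0): Q x + c + A^T lambda = 0.
Primal feasibility: A x = b.

This gives the KKT block system:
  [ Q   A^T ] [ x     ]   [-c ]
  [ A    0  ] [ lambda ] = [ b ]

Solving the linear system:
  x*      = (2, -3)
  lambda* = (-3)
  f(x*)   = 15.5

x* = (2, -3), lambda* = (-3)


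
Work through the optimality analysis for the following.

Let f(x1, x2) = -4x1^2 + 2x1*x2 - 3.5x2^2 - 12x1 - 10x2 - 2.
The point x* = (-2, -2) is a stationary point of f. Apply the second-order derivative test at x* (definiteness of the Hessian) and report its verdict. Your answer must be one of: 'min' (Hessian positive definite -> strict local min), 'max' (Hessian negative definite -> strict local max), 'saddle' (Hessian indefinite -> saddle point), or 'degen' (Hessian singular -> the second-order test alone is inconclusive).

Compute the Hessian H = grad^2 f:
  H = [[-8, 2], [2, -7]]
Verify stationarity: grad f(x*) = H x* + g = (0, 0).
Eigenvalues of H: -9.5616, -5.4384.
Both eigenvalues < 0, so H is negative definite -> x* is a strict local max.

max


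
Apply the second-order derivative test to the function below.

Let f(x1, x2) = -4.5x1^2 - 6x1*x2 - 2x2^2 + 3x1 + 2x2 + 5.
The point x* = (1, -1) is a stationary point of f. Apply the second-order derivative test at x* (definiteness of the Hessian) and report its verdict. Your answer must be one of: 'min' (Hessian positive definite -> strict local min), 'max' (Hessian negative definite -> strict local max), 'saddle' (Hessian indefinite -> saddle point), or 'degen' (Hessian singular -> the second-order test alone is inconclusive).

Compute the Hessian H = grad^2 f:
  H = [[-9, -6], [-6, -4]]
Verify stationarity: grad f(x*) = H x* + g = (0, 0).
Eigenvalues of H: -13, 0.
H has a zero eigenvalue (singular; negative semidefinite but not definite), so H is neither positive definite, negative definite, nor indefinite. The second-order test alone is inconclusive -> degen.
(Indeed, f is constant along the null direction of H through x*, so x* is not a strict local extremum.)

degen


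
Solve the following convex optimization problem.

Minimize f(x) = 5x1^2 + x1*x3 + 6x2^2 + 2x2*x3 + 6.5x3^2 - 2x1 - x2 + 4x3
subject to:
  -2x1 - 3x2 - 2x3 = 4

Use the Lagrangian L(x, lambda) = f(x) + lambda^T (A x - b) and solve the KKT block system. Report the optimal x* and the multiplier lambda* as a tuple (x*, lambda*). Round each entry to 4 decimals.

Form the Lagrangian:
  L(x, lambda) = (1/2) x^T Q x + c^T x + lambda^T (A x - b)
Stationarity (grad_x L = 0): Q x + c + A^T lambda = 0.
Primal feasibility: A x = b.

This gives the KKT block system:
  [ Q   A^T ] [ x     ]   [-c ]
  [ A    0  ] [ lambda ] = [ b ]

Solving the linear system:
  x*      = (-0.3851, -0.6195, -0.6856)
  lambda* = (-3.2685)
  f(x*)   = 5.8606

x* = (-0.3851, -0.6195, -0.6856), lambda* = (-3.2685)


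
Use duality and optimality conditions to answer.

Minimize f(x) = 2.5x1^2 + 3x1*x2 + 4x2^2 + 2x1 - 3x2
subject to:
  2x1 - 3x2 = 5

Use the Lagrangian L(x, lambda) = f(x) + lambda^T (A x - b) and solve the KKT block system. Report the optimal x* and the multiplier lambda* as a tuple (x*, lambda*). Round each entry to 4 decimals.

Form the Lagrangian:
  L(x, lambda) = (1/2) x^T Q x + c^T x + lambda^T (A x - b)
Stationarity (grad_x L = 0): Q x + c + A^T lambda = 0.
Primal feasibility: A x = b.

This gives the KKT block system:
  [ Q   A^T ] [ x     ]   [-c ]
  [ A    0  ] [ lambda ] = [ b ]

Solving the linear system:
  x*      = (1.1062, -0.9292)
  lambda* = (-2.3717)
  f(x*)   = 8.4292

x* = (1.1062, -0.9292), lambda* = (-2.3717)


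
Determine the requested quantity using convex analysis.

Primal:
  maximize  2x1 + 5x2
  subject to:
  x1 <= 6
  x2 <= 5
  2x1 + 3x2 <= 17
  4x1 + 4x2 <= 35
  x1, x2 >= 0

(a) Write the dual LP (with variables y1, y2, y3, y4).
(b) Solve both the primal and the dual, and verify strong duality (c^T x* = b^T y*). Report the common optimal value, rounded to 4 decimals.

The standard primal-dual pair for 'max c^T x s.t. A x <= b, x >= 0' is:
  Dual:  min b^T y  s.t.  A^T y >= c,  y >= 0.

So the dual LP is:
  minimize  6y1 + 5y2 + 17y3 + 35y4
  subject to:
    y1 + 2y3 + 4y4 >= 2
    y2 + 3y3 + 4y4 >= 5
    y1, y2, y3, y4 >= 0

Solving the primal: x* = (1, 5).
  primal value c^T x* = 27.
Solving the dual: y* = (0, 2, 1, 0).
  dual value b^T y* = 27.
Strong duality: c^T x* = b^T y*. Confirmed.

27


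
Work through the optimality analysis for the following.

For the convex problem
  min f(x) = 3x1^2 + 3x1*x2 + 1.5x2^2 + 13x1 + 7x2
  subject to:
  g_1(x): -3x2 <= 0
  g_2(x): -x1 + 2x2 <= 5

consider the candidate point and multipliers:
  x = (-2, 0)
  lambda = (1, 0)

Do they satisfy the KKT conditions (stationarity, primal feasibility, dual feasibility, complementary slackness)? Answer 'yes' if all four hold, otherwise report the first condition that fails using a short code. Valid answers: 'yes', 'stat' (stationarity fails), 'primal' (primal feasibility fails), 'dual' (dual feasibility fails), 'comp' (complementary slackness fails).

Gradient of f: grad f(x) = Q x + c = (1, 1)
Constraint values g_i(x) = a_i^T x - b_i:
  g_1((-2, 0)) = 0
  g_2((-2, 0)) = -3
Stationarity residual: grad f(x) + sum_i lambda_i a_i = (1, -2)
  -> stationarity FAILS
Primal feasibility (all g_i <= 0): OK
Dual feasibility (all lambda_i >= 0): OK
Complementary slackness (lambda_i * g_i(x) = 0 for all i): OK

Verdict: the first failing condition is stationarity -> stat.

stat


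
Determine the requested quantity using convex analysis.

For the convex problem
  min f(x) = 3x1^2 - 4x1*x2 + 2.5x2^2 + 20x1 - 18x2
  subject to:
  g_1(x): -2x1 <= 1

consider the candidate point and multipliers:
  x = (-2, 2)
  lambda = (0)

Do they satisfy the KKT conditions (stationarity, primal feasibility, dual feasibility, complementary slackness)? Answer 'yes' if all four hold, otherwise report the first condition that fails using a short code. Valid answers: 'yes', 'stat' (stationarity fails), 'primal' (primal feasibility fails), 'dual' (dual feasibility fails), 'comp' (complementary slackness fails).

Gradient of f: grad f(x) = Q x + c = (0, 0)
Constraint values g_i(x) = a_i^T x - b_i:
  g_1((-2, 2)) = 3
Stationarity residual: grad f(x) + sum_i lambda_i a_i = (0, 0)
  -> stationarity OK
Primal feasibility (all g_i <= 0): FAILS
Dual feasibility (all lambda_i >= 0): OK
Complementary slackness (lambda_i * g_i(x) = 0 for all i): OK

Verdict: the first failing condition is primal_feasibility -> primal.

primal


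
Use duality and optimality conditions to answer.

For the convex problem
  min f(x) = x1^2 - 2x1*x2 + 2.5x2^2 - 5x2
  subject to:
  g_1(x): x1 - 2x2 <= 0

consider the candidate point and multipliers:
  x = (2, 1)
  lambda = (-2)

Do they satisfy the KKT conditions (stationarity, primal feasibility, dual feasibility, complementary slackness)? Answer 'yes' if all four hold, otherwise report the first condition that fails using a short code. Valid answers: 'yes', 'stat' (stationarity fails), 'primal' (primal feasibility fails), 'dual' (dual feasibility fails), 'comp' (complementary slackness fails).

Gradient of f: grad f(x) = Q x + c = (2, -4)
Constraint values g_i(x) = a_i^T x - b_i:
  g_1((2, 1)) = 0
Stationarity residual: grad f(x) + sum_i lambda_i a_i = (0, 0)
  -> stationarity OK
Primal feasibility (all g_i <= 0): OK
Dual feasibility (all lambda_i >= 0): FAILS
Complementary slackness (lambda_i * g_i(x) = 0 for all i): OK

Verdict: the first failing condition is dual_feasibility -> dual.

dual


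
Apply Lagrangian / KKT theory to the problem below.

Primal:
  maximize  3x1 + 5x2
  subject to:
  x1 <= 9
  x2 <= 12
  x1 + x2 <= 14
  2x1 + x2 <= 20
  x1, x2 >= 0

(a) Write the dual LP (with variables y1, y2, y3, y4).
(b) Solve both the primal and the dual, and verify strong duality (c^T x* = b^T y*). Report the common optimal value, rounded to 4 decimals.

The standard primal-dual pair for 'max c^T x s.t. A x <= b, x >= 0' is:
  Dual:  min b^T y  s.t.  A^T y >= c,  y >= 0.

So the dual LP is:
  minimize  9y1 + 12y2 + 14y3 + 20y4
  subject to:
    y1 + y3 + 2y4 >= 3
    y2 + y3 + y4 >= 5
    y1, y2, y3, y4 >= 0

Solving the primal: x* = (2, 12).
  primal value c^T x* = 66.
Solving the dual: y* = (0, 2, 3, 0).
  dual value b^T y* = 66.
Strong duality: c^T x* = b^T y*. Confirmed.

66


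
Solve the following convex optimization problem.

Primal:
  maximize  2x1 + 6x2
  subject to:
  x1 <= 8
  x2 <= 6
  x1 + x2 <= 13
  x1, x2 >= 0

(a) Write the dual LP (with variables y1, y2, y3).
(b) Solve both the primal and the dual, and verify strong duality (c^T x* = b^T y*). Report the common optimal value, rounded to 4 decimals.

The standard primal-dual pair for 'max c^T x s.t. A x <= b, x >= 0' is:
  Dual:  min b^T y  s.t.  A^T y >= c,  y >= 0.

So the dual LP is:
  minimize  8y1 + 6y2 + 13y3
  subject to:
    y1 + y3 >= 2
    y2 + y3 >= 6
    y1, y2, y3 >= 0

Solving the primal: x* = (7, 6).
  primal value c^T x* = 50.
Solving the dual: y* = (0, 4, 2).
  dual value b^T y* = 50.
Strong duality: c^T x* = b^T y*. Confirmed.

50


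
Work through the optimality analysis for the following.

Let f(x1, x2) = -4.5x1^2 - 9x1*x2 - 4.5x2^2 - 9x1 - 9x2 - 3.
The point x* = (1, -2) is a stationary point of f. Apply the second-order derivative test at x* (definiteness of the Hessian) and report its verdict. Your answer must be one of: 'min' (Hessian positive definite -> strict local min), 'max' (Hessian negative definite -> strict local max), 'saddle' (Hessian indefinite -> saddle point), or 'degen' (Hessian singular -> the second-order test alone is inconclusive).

Compute the Hessian H = grad^2 f:
  H = [[-9, -9], [-9, -9]]
Verify stationarity: grad f(x*) = H x* + g = (0, 0).
Eigenvalues of H: -18, 0.
H has a zero eigenvalue (singular; negative semidefinite but not definite), so H is neither positive definite, negative definite, nor indefinite. The second-order test alone is inconclusive -> degen.
(Indeed, f is constant along the null direction of H through x*, so x* is not a strict local extremum.)

degen


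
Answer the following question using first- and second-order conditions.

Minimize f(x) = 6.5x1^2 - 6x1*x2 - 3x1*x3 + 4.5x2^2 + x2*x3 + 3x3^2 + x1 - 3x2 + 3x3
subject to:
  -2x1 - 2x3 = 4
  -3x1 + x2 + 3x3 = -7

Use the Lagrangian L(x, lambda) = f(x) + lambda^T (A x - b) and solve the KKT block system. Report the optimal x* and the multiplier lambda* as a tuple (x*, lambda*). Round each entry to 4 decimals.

Form the Lagrangian:
  L(x, lambda) = (1/2) x^T Q x + c^T x + lambda^T (A x - b)
Stationarity (grad_x L = 0): Q x + c + A^T lambda = 0.
Primal feasibility: A x = b.

This gives the KKT block system:
  [ Q   A^T ] [ x     ]   [-c ]
  [ A    0  ] [ lambda ] = [ b ]

Solving the linear system:
  x*      = (0.2302, 0.3811, -2.2302)
  lambda* = (-0.5736, 3.1811)
  f(x*)   = 8.4792

x* = (0.2302, 0.3811, -2.2302), lambda* = (-0.5736, 3.1811)


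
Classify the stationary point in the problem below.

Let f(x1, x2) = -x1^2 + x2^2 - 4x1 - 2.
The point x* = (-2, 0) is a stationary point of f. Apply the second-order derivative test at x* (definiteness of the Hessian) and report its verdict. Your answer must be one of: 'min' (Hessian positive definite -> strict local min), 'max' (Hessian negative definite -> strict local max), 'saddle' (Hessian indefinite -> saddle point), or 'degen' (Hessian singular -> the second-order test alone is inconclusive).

Compute the Hessian H = grad^2 f:
  H = [[-2, 0], [0, 2]]
Verify stationarity: grad f(x*) = H x* + g = (0, 0).
Eigenvalues of H: -2, 2.
Eigenvalues have mixed signs, so H is indefinite -> x* is a saddle point.

saddle


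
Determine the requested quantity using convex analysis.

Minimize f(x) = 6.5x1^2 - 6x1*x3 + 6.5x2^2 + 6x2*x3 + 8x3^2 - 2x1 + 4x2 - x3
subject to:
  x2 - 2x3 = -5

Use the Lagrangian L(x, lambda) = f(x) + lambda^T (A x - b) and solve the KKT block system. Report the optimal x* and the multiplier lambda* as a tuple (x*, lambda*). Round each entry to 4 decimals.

Form the Lagrangian:
  L(x, lambda) = (1/2) x^T Q x + c^T x + lambda^T (A x - b)
Stationarity (grad_x L = 0): Q x + c + A^T lambda = 0.
Primal feasibility: A x = b.

This gives the KKT block system:
  [ Q   A^T ] [ x     ]   [-c ]
  [ A    0  ] [ lambda ] = [ b ]

Solving the linear system:
  x*      = (0.95, -1.55, 1.725)
  lambda* = (5.8)
  f(x*)   = 9.5875

x* = (0.95, -1.55, 1.725), lambda* = (5.8)


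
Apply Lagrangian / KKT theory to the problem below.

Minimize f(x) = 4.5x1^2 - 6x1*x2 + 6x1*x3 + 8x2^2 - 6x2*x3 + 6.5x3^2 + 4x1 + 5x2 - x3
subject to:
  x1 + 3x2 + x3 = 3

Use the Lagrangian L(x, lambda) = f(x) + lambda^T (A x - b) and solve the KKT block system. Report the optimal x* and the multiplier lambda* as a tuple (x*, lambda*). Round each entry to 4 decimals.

Form the Lagrangian:
  L(x, lambda) = (1/2) x^T Q x + c^T x + lambda^T (A x - b)
Stationarity (grad_x L = 0): Q x + c + A^T lambda = 0.
Primal feasibility: A x = b.

This gives the KKT block system:
  [ Q   A^T ] [ x     ]   [-c ]
  [ A    0  ] [ lambda ] = [ b ]

Solving the linear system:
  x*      = (0.0296, 0.7478, 0.727)
  lambda* = (-4.1417)
  f(x*)   = 7.7778

x* = (0.0296, 0.7478, 0.727), lambda* = (-4.1417)


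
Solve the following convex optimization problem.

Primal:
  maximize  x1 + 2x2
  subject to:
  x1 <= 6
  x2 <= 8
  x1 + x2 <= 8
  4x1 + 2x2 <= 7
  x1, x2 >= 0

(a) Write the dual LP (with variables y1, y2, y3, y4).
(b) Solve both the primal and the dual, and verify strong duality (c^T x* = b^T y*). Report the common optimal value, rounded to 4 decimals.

The standard primal-dual pair for 'max c^T x s.t. A x <= b, x >= 0' is:
  Dual:  min b^T y  s.t.  A^T y >= c,  y >= 0.

So the dual LP is:
  minimize  6y1 + 8y2 + 8y3 + 7y4
  subject to:
    y1 + y3 + 4y4 >= 1
    y2 + y3 + 2y4 >= 2
    y1, y2, y3, y4 >= 0

Solving the primal: x* = (0, 3.5).
  primal value c^T x* = 7.
Solving the dual: y* = (0, 0, 0, 1).
  dual value b^T y* = 7.
Strong duality: c^T x* = b^T y*. Confirmed.

7


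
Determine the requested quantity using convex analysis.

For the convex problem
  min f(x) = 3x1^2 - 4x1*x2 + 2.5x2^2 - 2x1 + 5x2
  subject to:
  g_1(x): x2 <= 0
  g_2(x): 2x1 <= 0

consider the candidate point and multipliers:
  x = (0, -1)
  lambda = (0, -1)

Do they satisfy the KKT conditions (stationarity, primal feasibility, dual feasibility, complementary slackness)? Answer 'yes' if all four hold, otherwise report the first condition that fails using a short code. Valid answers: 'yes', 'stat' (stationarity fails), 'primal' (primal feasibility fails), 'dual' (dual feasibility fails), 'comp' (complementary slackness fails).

Gradient of f: grad f(x) = Q x + c = (2, 0)
Constraint values g_i(x) = a_i^T x - b_i:
  g_1((0, -1)) = -1
  g_2((0, -1)) = 0
Stationarity residual: grad f(x) + sum_i lambda_i a_i = (0, 0)
  -> stationarity OK
Primal feasibility (all g_i <= 0): OK
Dual feasibility (all lambda_i >= 0): FAILS
Complementary slackness (lambda_i * g_i(x) = 0 for all i): OK

Verdict: the first failing condition is dual_feasibility -> dual.

dual


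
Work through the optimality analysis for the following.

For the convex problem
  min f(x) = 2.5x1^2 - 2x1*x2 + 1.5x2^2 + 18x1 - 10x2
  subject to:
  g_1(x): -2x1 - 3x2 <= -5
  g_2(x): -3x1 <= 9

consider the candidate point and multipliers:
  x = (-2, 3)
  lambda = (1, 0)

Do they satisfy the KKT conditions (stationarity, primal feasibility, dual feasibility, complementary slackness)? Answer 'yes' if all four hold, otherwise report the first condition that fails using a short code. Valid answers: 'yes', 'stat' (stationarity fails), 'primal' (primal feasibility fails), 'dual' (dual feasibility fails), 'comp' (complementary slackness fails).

Gradient of f: grad f(x) = Q x + c = (2, 3)
Constraint values g_i(x) = a_i^T x - b_i:
  g_1((-2, 3)) = 0
  g_2((-2, 3)) = -3
Stationarity residual: grad f(x) + sum_i lambda_i a_i = (0, 0)
  -> stationarity OK
Primal feasibility (all g_i <= 0): OK
Dual feasibility (all lambda_i >= 0): OK
Complementary slackness (lambda_i * g_i(x) = 0 for all i): OK

Verdict: yes, KKT holds.

yes


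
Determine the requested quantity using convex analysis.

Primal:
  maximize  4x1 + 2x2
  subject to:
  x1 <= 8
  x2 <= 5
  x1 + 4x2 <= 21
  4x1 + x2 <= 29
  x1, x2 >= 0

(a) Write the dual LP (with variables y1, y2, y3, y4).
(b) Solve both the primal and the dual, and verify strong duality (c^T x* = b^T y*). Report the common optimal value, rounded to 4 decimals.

The standard primal-dual pair for 'max c^T x s.t. A x <= b, x >= 0' is:
  Dual:  min b^T y  s.t.  A^T y >= c,  y >= 0.

So the dual LP is:
  minimize  8y1 + 5y2 + 21y3 + 29y4
  subject to:
    y1 + y3 + 4y4 >= 4
    y2 + 4y3 + y4 >= 2
    y1, y2, y3, y4 >= 0

Solving the primal: x* = (6.3333, 3.6667).
  primal value c^T x* = 32.6667.
Solving the dual: y* = (0, 0, 0.2667, 0.9333).
  dual value b^T y* = 32.6667.
Strong duality: c^T x* = b^T y*. Confirmed.

32.6667


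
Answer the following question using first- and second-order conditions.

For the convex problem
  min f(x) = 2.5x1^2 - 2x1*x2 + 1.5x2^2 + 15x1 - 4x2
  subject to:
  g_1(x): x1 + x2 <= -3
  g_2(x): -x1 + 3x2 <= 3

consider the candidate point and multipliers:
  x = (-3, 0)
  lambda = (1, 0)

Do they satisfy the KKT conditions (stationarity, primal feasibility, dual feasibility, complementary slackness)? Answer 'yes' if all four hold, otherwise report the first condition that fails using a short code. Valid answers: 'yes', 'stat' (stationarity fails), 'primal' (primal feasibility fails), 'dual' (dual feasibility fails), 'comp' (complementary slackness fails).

Gradient of f: grad f(x) = Q x + c = (0, 2)
Constraint values g_i(x) = a_i^T x - b_i:
  g_1((-3, 0)) = 0
  g_2((-3, 0)) = 0
Stationarity residual: grad f(x) + sum_i lambda_i a_i = (1, 3)
  -> stationarity FAILS
Primal feasibility (all g_i <= 0): OK
Dual feasibility (all lambda_i >= 0): OK
Complementary slackness (lambda_i * g_i(x) = 0 for all i): OK

Verdict: the first failing condition is stationarity -> stat.

stat


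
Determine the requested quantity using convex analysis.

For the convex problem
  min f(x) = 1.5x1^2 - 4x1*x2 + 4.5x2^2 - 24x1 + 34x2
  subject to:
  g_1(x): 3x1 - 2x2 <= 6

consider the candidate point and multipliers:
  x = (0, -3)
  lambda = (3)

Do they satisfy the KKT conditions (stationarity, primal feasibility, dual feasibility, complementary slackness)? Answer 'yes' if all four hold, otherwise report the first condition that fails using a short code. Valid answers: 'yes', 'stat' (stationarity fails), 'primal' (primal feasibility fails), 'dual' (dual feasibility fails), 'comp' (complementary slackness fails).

Gradient of f: grad f(x) = Q x + c = (-12, 7)
Constraint values g_i(x) = a_i^T x - b_i:
  g_1((0, -3)) = 0
Stationarity residual: grad f(x) + sum_i lambda_i a_i = (-3, 1)
  -> stationarity FAILS
Primal feasibility (all g_i <= 0): OK
Dual feasibility (all lambda_i >= 0): OK
Complementary slackness (lambda_i * g_i(x) = 0 for all i): OK

Verdict: the first failing condition is stationarity -> stat.

stat


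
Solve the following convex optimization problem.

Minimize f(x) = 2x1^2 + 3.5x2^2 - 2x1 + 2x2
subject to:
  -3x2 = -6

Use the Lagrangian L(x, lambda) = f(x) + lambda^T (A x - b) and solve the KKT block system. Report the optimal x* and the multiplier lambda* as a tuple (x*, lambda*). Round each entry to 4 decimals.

Form the Lagrangian:
  L(x, lambda) = (1/2) x^T Q x + c^T x + lambda^T (A x - b)
Stationarity (grad_x L = 0): Q x + c + A^T lambda = 0.
Primal feasibility: A x = b.

This gives the KKT block system:
  [ Q   A^T ] [ x     ]   [-c ]
  [ A    0  ] [ lambda ] = [ b ]

Solving the linear system:
  x*      = (0.5, 2)
  lambda* = (5.3333)
  f(x*)   = 17.5

x* = (0.5, 2), lambda* = (5.3333)


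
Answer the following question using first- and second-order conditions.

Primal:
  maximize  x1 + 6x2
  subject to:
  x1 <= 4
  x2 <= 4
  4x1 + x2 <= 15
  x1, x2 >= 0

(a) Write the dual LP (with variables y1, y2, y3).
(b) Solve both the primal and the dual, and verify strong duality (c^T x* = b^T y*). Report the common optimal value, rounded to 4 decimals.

The standard primal-dual pair for 'max c^T x s.t. A x <= b, x >= 0' is:
  Dual:  min b^T y  s.t.  A^T y >= c,  y >= 0.

So the dual LP is:
  minimize  4y1 + 4y2 + 15y3
  subject to:
    y1 + 4y3 >= 1
    y2 + y3 >= 6
    y1, y2, y3 >= 0

Solving the primal: x* = (2.75, 4).
  primal value c^T x* = 26.75.
Solving the dual: y* = (0, 5.75, 0.25).
  dual value b^T y* = 26.75.
Strong duality: c^T x* = b^T y*. Confirmed.

26.75


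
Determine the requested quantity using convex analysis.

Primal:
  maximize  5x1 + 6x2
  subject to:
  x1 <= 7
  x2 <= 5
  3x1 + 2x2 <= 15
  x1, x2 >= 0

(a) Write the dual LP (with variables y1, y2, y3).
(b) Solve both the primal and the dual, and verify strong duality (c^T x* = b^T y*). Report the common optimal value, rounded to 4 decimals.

The standard primal-dual pair for 'max c^T x s.t. A x <= b, x >= 0' is:
  Dual:  min b^T y  s.t.  A^T y >= c,  y >= 0.

So the dual LP is:
  minimize  7y1 + 5y2 + 15y3
  subject to:
    y1 + 3y3 >= 5
    y2 + 2y3 >= 6
    y1, y2, y3 >= 0

Solving the primal: x* = (1.6667, 5).
  primal value c^T x* = 38.3333.
Solving the dual: y* = (0, 2.6667, 1.6667).
  dual value b^T y* = 38.3333.
Strong duality: c^T x* = b^T y*. Confirmed.

38.3333
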